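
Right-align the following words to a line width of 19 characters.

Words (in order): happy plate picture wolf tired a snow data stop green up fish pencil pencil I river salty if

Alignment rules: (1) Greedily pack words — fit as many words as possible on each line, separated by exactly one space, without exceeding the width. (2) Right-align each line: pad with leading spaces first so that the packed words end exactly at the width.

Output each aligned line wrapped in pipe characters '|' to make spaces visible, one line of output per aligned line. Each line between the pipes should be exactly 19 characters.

Line 1: ['happy', 'plate', 'picture'] (min_width=19, slack=0)
Line 2: ['wolf', 'tired', 'a', 'snow'] (min_width=17, slack=2)
Line 3: ['data', 'stop', 'green', 'up'] (min_width=18, slack=1)
Line 4: ['fish', 'pencil', 'pencil'] (min_width=18, slack=1)
Line 5: ['I', 'river', 'salty', 'if'] (min_width=16, slack=3)

Answer: |happy plate picture|
|  wolf tired a snow|
| data stop green up|
| fish pencil pencil|
|   I river salty if|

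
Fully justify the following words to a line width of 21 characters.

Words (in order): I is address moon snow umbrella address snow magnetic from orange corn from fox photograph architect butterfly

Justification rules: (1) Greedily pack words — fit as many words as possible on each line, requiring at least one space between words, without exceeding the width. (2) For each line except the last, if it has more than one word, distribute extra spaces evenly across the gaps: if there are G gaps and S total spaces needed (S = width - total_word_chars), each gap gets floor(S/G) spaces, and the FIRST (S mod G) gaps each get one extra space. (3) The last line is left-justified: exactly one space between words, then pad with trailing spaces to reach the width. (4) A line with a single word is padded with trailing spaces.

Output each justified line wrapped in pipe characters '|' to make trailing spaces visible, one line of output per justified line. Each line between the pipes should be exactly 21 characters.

Answer: |I   is  address  moon|
|snow umbrella address|
|snow   magnetic  from|
|orange  corn from fox|
|photograph  architect|
|butterfly            |

Derivation:
Line 1: ['I', 'is', 'address', 'moon'] (min_width=17, slack=4)
Line 2: ['snow', 'umbrella', 'address'] (min_width=21, slack=0)
Line 3: ['snow', 'magnetic', 'from'] (min_width=18, slack=3)
Line 4: ['orange', 'corn', 'from', 'fox'] (min_width=20, slack=1)
Line 5: ['photograph', 'architect'] (min_width=20, slack=1)
Line 6: ['butterfly'] (min_width=9, slack=12)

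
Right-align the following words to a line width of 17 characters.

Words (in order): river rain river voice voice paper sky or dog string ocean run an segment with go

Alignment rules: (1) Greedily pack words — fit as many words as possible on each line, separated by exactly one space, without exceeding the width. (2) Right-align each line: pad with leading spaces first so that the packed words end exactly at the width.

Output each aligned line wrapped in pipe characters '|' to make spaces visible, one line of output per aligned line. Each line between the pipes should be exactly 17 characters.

Line 1: ['river', 'rain', 'river'] (min_width=16, slack=1)
Line 2: ['voice', 'voice', 'paper'] (min_width=17, slack=0)
Line 3: ['sky', 'or', 'dog', 'string'] (min_width=17, slack=0)
Line 4: ['ocean', 'run', 'an'] (min_width=12, slack=5)
Line 5: ['segment', 'with', 'go'] (min_width=15, slack=2)

Answer: | river rain river|
|voice voice paper|
|sky or dog string|
|     ocean run an|
|  segment with go|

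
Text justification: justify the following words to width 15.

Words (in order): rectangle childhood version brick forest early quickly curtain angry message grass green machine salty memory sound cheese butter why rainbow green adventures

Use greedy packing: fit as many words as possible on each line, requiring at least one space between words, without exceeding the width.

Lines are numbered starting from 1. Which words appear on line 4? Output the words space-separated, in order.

Line 1: ['rectangle'] (min_width=9, slack=6)
Line 2: ['childhood'] (min_width=9, slack=6)
Line 3: ['version', 'brick'] (min_width=13, slack=2)
Line 4: ['forest', 'early'] (min_width=12, slack=3)
Line 5: ['quickly', 'curtain'] (min_width=15, slack=0)
Line 6: ['angry', 'message'] (min_width=13, slack=2)
Line 7: ['grass', 'green'] (min_width=11, slack=4)
Line 8: ['machine', 'salty'] (min_width=13, slack=2)
Line 9: ['memory', 'sound'] (min_width=12, slack=3)
Line 10: ['cheese', 'butter'] (min_width=13, slack=2)
Line 11: ['why', 'rainbow'] (min_width=11, slack=4)
Line 12: ['green'] (min_width=5, slack=10)
Line 13: ['adventures'] (min_width=10, slack=5)

Answer: forest early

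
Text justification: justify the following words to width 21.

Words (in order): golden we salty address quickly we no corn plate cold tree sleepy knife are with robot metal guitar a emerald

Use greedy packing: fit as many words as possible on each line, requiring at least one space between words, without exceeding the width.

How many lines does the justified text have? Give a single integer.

Line 1: ['golden', 'we', 'salty'] (min_width=15, slack=6)
Line 2: ['address', 'quickly', 'we', 'no'] (min_width=21, slack=0)
Line 3: ['corn', 'plate', 'cold', 'tree'] (min_width=20, slack=1)
Line 4: ['sleepy', 'knife', 'are', 'with'] (min_width=21, slack=0)
Line 5: ['robot', 'metal', 'guitar', 'a'] (min_width=20, slack=1)
Line 6: ['emerald'] (min_width=7, slack=14)
Total lines: 6

Answer: 6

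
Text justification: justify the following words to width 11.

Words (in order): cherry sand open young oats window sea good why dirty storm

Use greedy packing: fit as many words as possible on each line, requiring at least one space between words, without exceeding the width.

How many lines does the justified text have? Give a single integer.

Answer: 6

Derivation:
Line 1: ['cherry', 'sand'] (min_width=11, slack=0)
Line 2: ['open', 'young'] (min_width=10, slack=1)
Line 3: ['oats', 'window'] (min_width=11, slack=0)
Line 4: ['sea', 'good'] (min_width=8, slack=3)
Line 5: ['why', 'dirty'] (min_width=9, slack=2)
Line 6: ['storm'] (min_width=5, slack=6)
Total lines: 6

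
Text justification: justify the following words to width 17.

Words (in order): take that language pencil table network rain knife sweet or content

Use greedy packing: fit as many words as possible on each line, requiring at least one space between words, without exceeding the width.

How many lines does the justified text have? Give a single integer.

Line 1: ['take', 'that'] (min_width=9, slack=8)
Line 2: ['language', 'pencil'] (min_width=15, slack=2)
Line 3: ['table', 'network'] (min_width=13, slack=4)
Line 4: ['rain', 'knife', 'sweet'] (min_width=16, slack=1)
Line 5: ['or', 'content'] (min_width=10, slack=7)
Total lines: 5

Answer: 5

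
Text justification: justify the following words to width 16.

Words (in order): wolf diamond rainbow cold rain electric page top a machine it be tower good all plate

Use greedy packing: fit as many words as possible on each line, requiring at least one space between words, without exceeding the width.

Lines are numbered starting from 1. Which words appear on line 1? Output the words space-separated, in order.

Line 1: ['wolf', 'diamond'] (min_width=12, slack=4)
Line 2: ['rainbow', 'cold'] (min_width=12, slack=4)
Line 3: ['rain', 'electric'] (min_width=13, slack=3)
Line 4: ['page', 'top', 'a'] (min_width=10, slack=6)
Line 5: ['machine', 'it', 'be'] (min_width=13, slack=3)
Line 6: ['tower', 'good', 'all'] (min_width=14, slack=2)
Line 7: ['plate'] (min_width=5, slack=11)

Answer: wolf diamond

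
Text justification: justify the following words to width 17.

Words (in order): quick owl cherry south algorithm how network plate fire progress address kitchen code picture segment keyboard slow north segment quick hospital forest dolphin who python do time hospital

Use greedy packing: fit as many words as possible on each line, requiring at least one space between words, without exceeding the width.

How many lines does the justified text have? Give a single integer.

Line 1: ['quick', 'owl', 'cherry'] (min_width=16, slack=1)
Line 2: ['south', 'algorithm'] (min_width=15, slack=2)
Line 3: ['how', 'network', 'plate'] (min_width=17, slack=0)
Line 4: ['fire', 'progress'] (min_width=13, slack=4)
Line 5: ['address', 'kitchen'] (min_width=15, slack=2)
Line 6: ['code', 'picture'] (min_width=12, slack=5)
Line 7: ['segment', 'keyboard'] (min_width=16, slack=1)
Line 8: ['slow', 'north'] (min_width=10, slack=7)
Line 9: ['segment', 'quick'] (min_width=13, slack=4)
Line 10: ['hospital', 'forest'] (min_width=15, slack=2)
Line 11: ['dolphin', 'who'] (min_width=11, slack=6)
Line 12: ['python', 'do', 'time'] (min_width=14, slack=3)
Line 13: ['hospital'] (min_width=8, slack=9)
Total lines: 13

Answer: 13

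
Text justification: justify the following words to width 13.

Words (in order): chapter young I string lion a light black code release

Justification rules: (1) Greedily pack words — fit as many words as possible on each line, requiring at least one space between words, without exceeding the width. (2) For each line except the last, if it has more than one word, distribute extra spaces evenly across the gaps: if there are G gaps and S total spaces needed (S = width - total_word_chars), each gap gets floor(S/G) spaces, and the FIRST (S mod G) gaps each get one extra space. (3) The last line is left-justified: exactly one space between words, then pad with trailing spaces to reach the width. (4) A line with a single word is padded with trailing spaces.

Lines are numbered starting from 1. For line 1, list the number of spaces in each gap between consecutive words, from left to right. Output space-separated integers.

Answer: 1

Derivation:
Line 1: ['chapter', 'young'] (min_width=13, slack=0)
Line 2: ['I', 'string', 'lion'] (min_width=13, slack=0)
Line 3: ['a', 'light', 'black'] (min_width=13, slack=0)
Line 4: ['code', 'release'] (min_width=12, slack=1)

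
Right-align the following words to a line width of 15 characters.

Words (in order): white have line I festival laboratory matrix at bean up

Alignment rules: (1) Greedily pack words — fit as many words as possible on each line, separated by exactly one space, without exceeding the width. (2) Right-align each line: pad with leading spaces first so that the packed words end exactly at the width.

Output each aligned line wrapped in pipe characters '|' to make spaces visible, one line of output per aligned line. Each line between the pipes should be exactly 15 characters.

Answer: |white have line|
|     I festival|
|     laboratory|
| matrix at bean|
|             up|

Derivation:
Line 1: ['white', 'have', 'line'] (min_width=15, slack=0)
Line 2: ['I', 'festival'] (min_width=10, slack=5)
Line 3: ['laboratory'] (min_width=10, slack=5)
Line 4: ['matrix', 'at', 'bean'] (min_width=14, slack=1)
Line 5: ['up'] (min_width=2, slack=13)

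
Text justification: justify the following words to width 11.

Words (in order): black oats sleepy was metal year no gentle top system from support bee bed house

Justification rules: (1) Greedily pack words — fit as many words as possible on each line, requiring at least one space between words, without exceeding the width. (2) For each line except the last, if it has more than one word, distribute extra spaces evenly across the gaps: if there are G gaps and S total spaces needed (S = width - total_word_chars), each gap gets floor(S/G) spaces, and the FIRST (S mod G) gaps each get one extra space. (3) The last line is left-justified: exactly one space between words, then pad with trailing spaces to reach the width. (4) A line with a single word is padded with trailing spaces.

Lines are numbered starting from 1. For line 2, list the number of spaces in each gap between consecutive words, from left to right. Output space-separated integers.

Line 1: ['black', 'oats'] (min_width=10, slack=1)
Line 2: ['sleepy', 'was'] (min_width=10, slack=1)
Line 3: ['metal', 'year'] (min_width=10, slack=1)
Line 4: ['no', 'gentle'] (min_width=9, slack=2)
Line 5: ['top', 'system'] (min_width=10, slack=1)
Line 6: ['from'] (min_width=4, slack=7)
Line 7: ['support', 'bee'] (min_width=11, slack=0)
Line 8: ['bed', 'house'] (min_width=9, slack=2)

Answer: 2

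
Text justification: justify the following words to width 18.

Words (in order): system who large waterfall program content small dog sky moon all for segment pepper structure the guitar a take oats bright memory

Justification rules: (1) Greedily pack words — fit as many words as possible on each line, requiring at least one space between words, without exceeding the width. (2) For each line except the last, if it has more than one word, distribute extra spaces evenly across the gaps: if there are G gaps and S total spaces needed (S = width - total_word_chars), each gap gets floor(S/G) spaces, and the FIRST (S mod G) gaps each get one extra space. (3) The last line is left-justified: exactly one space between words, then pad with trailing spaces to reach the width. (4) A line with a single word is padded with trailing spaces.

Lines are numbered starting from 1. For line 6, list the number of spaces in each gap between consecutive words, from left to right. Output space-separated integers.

Answer: 6

Derivation:
Line 1: ['system', 'who', 'large'] (min_width=16, slack=2)
Line 2: ['waterfall', 'program'] (min_width=17, slack=1)
Line 3: ['content', 'small', 'dog'] (min_width=17, slack=1)
Line 4: ['sky', 'moon', 'all', 'for'] (min_width=16, slack=2)
Line 5: ['segment', 'pepper'] (min_width=14, slack=4)
Line 6: ['structure', 'the'] (min_width=13, slack=5)
Line 7: ['guitar', 'a', 'take', 'oats'] (min_width=18, slack=0)
Line 8: ['bright', 'memory'] (min_width=13, slack=5)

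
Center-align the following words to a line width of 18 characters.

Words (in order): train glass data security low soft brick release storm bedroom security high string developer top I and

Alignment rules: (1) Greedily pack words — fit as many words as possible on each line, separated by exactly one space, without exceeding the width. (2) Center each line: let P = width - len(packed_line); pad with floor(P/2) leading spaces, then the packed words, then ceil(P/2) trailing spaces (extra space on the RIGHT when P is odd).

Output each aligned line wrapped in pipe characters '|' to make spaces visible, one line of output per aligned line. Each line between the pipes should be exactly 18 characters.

Line 1: ['train', 'glass', 'data'] (min_width=16, slack=2)
Line 2: ['security', 'low', 'soft'] (min_width=17, slack=1)
Line 3: ['brick', 'release'] (min_width=13, slack=5)
Line 4: ['storm', 'bedroom'] (min_width=13, slack=5)
Line 5: ['security', 'high'] (min_width=13, slack=5)
Line 6: ['string', 'developer'] (min_width=16, slack=2)
Line 7: ['top', 'I', 'and'] (min_width=9, slack=9)

Answer: | train glass data |
|security low soft |
|  brick release   |
|  storm bedroom   |
|  security high   |
| string developer |
|    top I and     |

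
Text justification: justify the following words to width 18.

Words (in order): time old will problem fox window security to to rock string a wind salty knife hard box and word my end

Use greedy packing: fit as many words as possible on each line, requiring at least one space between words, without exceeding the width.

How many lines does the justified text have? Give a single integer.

Answer: 7

Derivation:
Line 1: ['time', 'old', 'will'] (min_width=13, slack=5)
Line 2: ['problem', 'fox', 'window'] (min_width=18, slack=0)
Line 3: ['security', 'to', 'to'] (min_width=14, slack=4)
Line 4: ['rock', 'string', 'a', 'wind'] (min_width=18, slack=0)
Line 5: ['salty', 'knife', 'hard'] (min_width=16, slack=2)
Line 6: ['box', 'and', 'word', 'my'] (min_width=15, slack=3)
Line 7: ['end'] (min_width=3, slack=15)
Total lines: 7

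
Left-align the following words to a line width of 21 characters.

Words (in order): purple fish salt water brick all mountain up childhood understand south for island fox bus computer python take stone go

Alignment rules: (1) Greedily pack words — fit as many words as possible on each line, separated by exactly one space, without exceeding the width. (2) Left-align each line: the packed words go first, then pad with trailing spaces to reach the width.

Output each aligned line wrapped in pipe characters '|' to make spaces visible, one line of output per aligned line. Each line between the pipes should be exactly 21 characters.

Answer: |purple fish salt     |
|water brick all      |
|mountain up childhood|
|understand south for |
|island fox bus       |
|computer python take |
|stone go             |

Derivation:
Line 1: ['purple', 'fish', 'salt'] (min_width=16, slack=5)
Line 2: ['water', 'brick', 'all'] (min_width=15, slack=6)
Line 3: ['mountain', 'up', 'childhood'] (min_width=21, slack=0)
Line 4: ['understand', 'south', 'for'] (min_width=20, slack=1)
Line 5: ['island', 'fox', 'bus'] (min_width=14, slack=7)
Line 6: ['computer', 'python', 'take'] (min_width=20, slack=1)
Line 7: ['stone', 'go'] (min_width=8, slack=13)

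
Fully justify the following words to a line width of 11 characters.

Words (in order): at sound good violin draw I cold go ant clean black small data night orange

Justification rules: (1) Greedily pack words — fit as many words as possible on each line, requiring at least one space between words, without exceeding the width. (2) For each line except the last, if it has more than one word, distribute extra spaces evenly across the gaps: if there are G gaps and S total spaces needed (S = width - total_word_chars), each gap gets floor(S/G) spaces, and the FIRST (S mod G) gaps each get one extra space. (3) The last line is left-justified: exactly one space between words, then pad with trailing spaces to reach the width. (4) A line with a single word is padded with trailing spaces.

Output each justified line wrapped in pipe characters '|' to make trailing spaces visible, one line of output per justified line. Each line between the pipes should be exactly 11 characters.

Answer: |at    sound|
|good violin|
|draw I cold|
|go      ant|
|clean black|
|small  data|
|night      |
|orange     |

Derivation:
Line 1: ['at', 'sound'] (min_width=8, slack=3)
Line 2: ['good', 'violin'] (min_width=11, slack=0)
Line 3: ['draw', 'I', 'cold'] (min_width=11, slack=0)
Line 4: ['go', 'ant'] (min_width=6, slack=5)
Line 5: ['clean', 'black'] (min_width=11, slack=0)
Line 6: ['small', 'data'] (min_width=10, slack=1)
Line 7: ['night'] (min_width=5, slack=6)
Line 8: ['orange'] (min_width=6, slack=5)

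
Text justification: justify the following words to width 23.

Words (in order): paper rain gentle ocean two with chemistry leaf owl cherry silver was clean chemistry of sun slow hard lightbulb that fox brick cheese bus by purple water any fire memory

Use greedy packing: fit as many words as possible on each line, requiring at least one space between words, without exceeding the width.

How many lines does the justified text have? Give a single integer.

Answer: 8

Derivation:
Line 1: ['paper', 'rain', 'gentle', 'ocean'] (min_width=23, slack=0)
Line 2: ['two', 'with', 'chemistry', 'leaf'] (min_width=23, slack=0)
Line 3: ['owl', 'cherry', 'silver', 'was'] (min_width=21, slack=2)
Line 4: ['clean', 'chemistry', 'of', 'sun'] (min_width=22, slack=1)
Line 5: ['slow', 'hard', 'lightbulb'] (min_width=19, slack=4)
Line 6: ['that', 'fox', 'brick', 'cheese'] (min_width=21, slack=2)
Line 7: ['bus', 'by', 'purple', 'water', 'any'] (min_width=23, slack=0)
Line 8: ['fire', 'memory'] (min_width=11, slack=12)
Total lines: 8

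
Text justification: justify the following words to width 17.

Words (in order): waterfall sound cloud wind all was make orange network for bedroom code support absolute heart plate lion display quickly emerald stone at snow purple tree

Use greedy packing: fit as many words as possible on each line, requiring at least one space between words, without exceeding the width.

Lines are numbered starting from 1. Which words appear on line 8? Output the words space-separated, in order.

Answer: display quickly

Derivation:
Line 1: ['waterfall', 'sound'] (min_width=15, slack=2)
Line 2: ['cloud', 'wind', 'all'] (min_width=14, slack=3)
Line 3: ['was', 'make', 'orange'] (min_width=15, slack=2)
Line 4: ['network', 'for'] (min_width=11, slack=6)
Line 5: ['bedroom', 'code'] (min_width=12, slack=5)
Line 6: ['support', 'absolute'] (min_width=16, slack=1)
Line 7: ['heart', 'plate', 'lion'] (min_width=16, slack=1)
Line 8: ['display', 'quickly'] (min_width=15, slack=2)
Line 9: ['emerald', 'stone', 'at'] (min_width=16, slack=1)
Line 10: ['snow', 'purple', 'tree'] (min_width=16, slack=1)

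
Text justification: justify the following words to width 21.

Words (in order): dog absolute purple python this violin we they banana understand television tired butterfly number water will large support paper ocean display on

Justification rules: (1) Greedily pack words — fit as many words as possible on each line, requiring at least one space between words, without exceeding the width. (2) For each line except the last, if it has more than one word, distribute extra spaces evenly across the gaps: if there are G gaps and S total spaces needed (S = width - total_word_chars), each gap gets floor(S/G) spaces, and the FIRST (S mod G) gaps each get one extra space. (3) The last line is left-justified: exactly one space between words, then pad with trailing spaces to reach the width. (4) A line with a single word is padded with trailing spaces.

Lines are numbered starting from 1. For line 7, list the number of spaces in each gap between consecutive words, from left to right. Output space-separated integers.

Answer: 2 2

Derivation:
Line 1: ['dog', 'absolute', 'purple'] (min_width=19, slack=2)
Line 2: ['python', 'this', 'violin', 'we'] (min_width=21, slack=0)
Line 3: ['they', 'banana'] (min_width=11, slack=10)
Line 4: ['understand', 'television'] (min_width=21, slack=0)
Line 5: ['tired', 'butterfly'] (min_width=15, slack=6)
Line 6: ['number', 'water', 'will'] (min_width=17, slack=4)
Line 7: ['large', 'support', 'paper'] (min_width=19, slack=2)
Line 8: ['ocean', 'display', 'on'] (min_width=16, slack=5)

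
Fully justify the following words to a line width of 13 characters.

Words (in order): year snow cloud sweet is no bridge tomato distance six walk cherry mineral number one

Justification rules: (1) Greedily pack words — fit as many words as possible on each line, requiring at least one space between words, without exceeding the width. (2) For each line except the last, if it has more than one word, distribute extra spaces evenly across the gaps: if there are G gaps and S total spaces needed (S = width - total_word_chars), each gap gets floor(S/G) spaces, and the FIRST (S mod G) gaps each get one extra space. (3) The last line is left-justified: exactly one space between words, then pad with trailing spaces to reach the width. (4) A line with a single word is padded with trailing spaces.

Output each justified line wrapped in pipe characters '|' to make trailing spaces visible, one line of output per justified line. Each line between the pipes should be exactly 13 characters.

Answer: |year     snow|
|cloud   sweet|
|is  no bridge|
|tomato       |
|distance  six|
|walk   cherry|
|mineral      |
|number one   |

Derivation:
Line 1: ['year', 'snow'] (min_width=9, slack=4)
Line 2: ['cloud', 'sweet'] (min_width=11, slack=2)
Line 3: ['is', 'no', 'bridge'] (min_width=12, slack=1)
Line 4: ['tomato'] (min_width=6, slack=7)
Line 5: ['distance', 'six'] (min_width=12, slack=1)
Line 6: ['walk', 'cherry'] (min_width=11, slack=2)
Line 7: ['mineral'] (min_width=7, slack=6)
Line 8: ['number', 'one'] (min_width=10, slack=3)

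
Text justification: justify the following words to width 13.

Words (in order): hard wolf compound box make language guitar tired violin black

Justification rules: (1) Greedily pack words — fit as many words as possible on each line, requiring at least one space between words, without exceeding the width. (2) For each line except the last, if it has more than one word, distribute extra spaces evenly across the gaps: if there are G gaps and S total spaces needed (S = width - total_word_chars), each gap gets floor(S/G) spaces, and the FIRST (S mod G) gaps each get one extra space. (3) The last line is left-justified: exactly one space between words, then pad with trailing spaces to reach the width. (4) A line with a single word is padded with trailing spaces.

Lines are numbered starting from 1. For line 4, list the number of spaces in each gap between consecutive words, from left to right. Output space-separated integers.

Answer: 2

Derivation:
Line 1: ['hard', 'wolf'] (min_width=9, slack=4)
Line 2: ['compound', 'box'] (min_width=12, slack=1)
Line 3: ['make', 'language'] (min_width=13, slack=0)
Line 4: ['guitar', 'tired'] (min_width=12, slack=1)
Line 5: ['violin', 'black'] (min_width=12, slack=1)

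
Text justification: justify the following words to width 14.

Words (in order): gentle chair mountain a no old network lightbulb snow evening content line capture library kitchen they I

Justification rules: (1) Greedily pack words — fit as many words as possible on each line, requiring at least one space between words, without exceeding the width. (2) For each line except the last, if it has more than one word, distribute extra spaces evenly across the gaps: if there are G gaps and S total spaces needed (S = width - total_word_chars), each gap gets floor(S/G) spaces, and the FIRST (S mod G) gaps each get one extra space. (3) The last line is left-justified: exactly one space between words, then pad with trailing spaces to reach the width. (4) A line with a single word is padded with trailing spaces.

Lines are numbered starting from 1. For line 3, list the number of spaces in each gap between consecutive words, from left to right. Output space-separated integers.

Line 1: ['gentle', 'chair'] (min_width=12, slack=2)
Line 2: ['mountain', 'a', 'no'] (min_width=13, slack=1)
Line 3: ['old', 'network'] (min_width=11, slack=3)
Line 4: ['lightbulb', 'snow'] (min_width=14, slack=0)
Line 5: ['evening'] (min_width=7, slack=7)
Line 6: ['content', 'line'] (min_width=12, slack=2)
Line 7: ['capture'] (min_width=7, slack=7)
Line 8: ['library'] (min_width=7, slack=7)
Line 9: ['kitchen', 'they', 'I'] (min_width=14, slack=0)

Answer: 4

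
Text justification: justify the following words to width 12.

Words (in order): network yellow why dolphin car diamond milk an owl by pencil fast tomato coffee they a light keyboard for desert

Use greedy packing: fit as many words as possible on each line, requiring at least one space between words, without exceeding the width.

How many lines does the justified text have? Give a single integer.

Line 1: ['network'] (min_width=7, slack=5)
Line 2: ['yellow', 'why'] (min_width=10, slack=2)
Line 3: ['dolphin', 'car'] (min_width=11, slack=1)
Line 4: ['diamond', 'milk'] (min_width=12, slack=0)
Line 5: ['an', 'owl', 'by'] (min_width=9, slack=3)
Line 6: ['pencil', 'fast'] (min_width=11, slack=1)
Line 7: ['tomato'] (min_width=6, slack=6)
Line 8: ['coffee', 'they'] (min_width=11, slack=1)
Line 9: ['a', 'light'] (min_width=7, slack=5)
Line 10: ['keyboard', 'for'] (min_width=12, slack=0)
Line 11: ['desert'] (min_width=6, slack=6)
Total lines: 11

Answer: 11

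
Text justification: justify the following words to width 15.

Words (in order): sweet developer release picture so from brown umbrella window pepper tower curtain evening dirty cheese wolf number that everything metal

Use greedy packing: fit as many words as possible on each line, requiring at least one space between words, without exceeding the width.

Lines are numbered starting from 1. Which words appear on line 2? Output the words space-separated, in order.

Answer: release picture

Derivation:
Line 1: ['sweet', 'developer'] (min_width=15, slack=0)
Line 2: ['release', 'picture'] (min_width=15, slack=0)
Line 3: ['so', 'from', 'brown'] (min_width=13, slack=2)
Line 4: ['umbrella', 'window'] (min_width=15, slack=0)
Line 5: ['pepper', 'tower'] (min_width=12, slack=3)
Line 6: ['curtain', 'evening'] (min_width=15, slack=0)
Line 7: ['dirty', 'cheese'] (min_width=12, slack=3)
Line 8: ['wolf', 'number'] (min_width=11, slack=4)
Line 9: ['that', 'everything'] (min_width=15, slack=0)
Line 10: ['metal'] (min_width=5, slack=10)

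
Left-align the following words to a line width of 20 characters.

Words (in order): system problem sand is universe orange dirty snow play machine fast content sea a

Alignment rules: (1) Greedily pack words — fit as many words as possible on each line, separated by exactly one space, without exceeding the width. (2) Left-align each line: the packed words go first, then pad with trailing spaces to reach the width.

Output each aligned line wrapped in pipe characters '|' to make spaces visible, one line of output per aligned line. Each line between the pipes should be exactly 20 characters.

Line 1: ['system', 'problem', 'sand'] (min_width=19, slack=1)
Line 2: ['is', 'universe', 'orange'] (min_width=18, slack=2)
Line 3: ['dirty', 'snow', 'play'] (min_width=15, slack=5)
Line 4: ['machine', 'fast', 'content'] (min_width=20, slack=0)
Line 5: ['sea', 'a'] (min_width=5, slack=15)

Answer: |system problem sand |
|is universe orange  |
|dirty snow play     |
|machine fast content|
|sea a               |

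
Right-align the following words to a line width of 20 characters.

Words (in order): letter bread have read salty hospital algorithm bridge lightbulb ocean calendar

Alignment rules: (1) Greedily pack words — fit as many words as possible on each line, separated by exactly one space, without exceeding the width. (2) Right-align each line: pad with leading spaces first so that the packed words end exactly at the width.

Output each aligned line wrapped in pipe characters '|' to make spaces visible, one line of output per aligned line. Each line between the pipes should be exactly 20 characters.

Line 1: ['letter', 'bread', 'have'] (min_width=17, slack=3)
Line 2: ['read', 'salty', 'hospital'] (min_width=19, slack=1)
Line 3: ['algorithm', 'bridge'] (min_width=16, slack=4)
Line 4: ['lightbulb', 'ocean'] (min_width=15, slack=5)
Line 5: ['calendar'] (min_width=8, slack=12)

Answer: |   letter bread have|
| read salty hospital|
|    algorithm bridge|
|     lightbulb ocean|
|            calendar|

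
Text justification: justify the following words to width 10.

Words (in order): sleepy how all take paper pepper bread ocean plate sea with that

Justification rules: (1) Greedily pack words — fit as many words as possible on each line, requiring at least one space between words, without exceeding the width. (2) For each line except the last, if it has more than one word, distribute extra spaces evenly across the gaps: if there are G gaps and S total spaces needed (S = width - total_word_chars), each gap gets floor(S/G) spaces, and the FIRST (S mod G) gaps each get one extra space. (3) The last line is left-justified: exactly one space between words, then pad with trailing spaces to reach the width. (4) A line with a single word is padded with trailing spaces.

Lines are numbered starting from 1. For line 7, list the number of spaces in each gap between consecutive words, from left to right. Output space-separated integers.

Answer: 2

Derivation:
Line 1: ['sleepy', 'how'] (min_width=10, slack=0)
Line 2: ['all', 'take'] (min_width=8, slack=2)
Line 3: ['paper'] (min_width=5, slack=5)
Line 4: ['pepper'] (min_width=6, slack=4)
Line 5: ['bread'] (min_width=5, slack=5)
Line 6: ['ocean'] (min_width=5, slack=5)
Line 7: ['plate', 'sea'] (min_width=9, slack=1)
Line 8: ['with', 'that'] (min_width=9, slack=1)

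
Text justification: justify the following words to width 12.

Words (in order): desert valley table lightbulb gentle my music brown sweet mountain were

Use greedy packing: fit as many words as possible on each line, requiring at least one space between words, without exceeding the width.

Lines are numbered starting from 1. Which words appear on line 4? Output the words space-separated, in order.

Answer: gentle my

Derivation:
Line 1: ['desert'] (min_width=6, slack=6)
Line 2: ['valley', 'table'] (min_width=12, slack=0)
Line 3: ['lightbulb'] (min_width=9, slack=3)
Line 4: ['gentle', 'my'] (min_width=9, slack=3)
Line 5: ['music', 'brown'] (min_width=11, slack=1)
Line 6: ['sweet'] (min_width=5, slack=7)
Line 7: ['mountain'] (min_width=8, slack=4)
Line 8: ['were'] (min_width=4, slack=8)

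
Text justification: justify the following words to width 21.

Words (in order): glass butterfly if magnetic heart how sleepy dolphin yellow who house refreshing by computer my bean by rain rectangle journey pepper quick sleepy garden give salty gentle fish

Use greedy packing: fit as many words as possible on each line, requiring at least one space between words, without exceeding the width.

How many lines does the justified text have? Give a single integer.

Answer: 9

Derivation:
Line 1: ['glass', 'butterfly', 'if'] (min_width=18, slack=3)
Line 2: ['magnetic', 'heart', 'how'] (min_width=18, slack=3)
Line 3: ['sleepy', 'dolphin', 'yellow'] (min_width=21, slack=0)
Line 4: ['who', 'house', 'refreshing'] (min_width=20, slack=1)
Line 5: ['by', 'computer', 'my', 'bean'] (min_width=19, slack=2)
Line 6: ['by', 'rain', 'rectangle'] (min_width=17, slack=4)
Line 7: ['journey', 'pepper', 'quick'] (min_width=20, slack=1)
Line 8: ['sleepy', 'garden', 'give'] (min_width=18, slack=3)
Line 9: ['salty', 'gentle', 'fish'] (min_width=17, slack=4)
Total lines: 9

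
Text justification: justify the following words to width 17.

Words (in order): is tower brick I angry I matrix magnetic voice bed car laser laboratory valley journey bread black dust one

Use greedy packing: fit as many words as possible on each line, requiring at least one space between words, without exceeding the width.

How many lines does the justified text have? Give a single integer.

Answer: 7

Derivation:
Line 1: ['is', 'tower', 'brick', 'I'] (min_width=16, slack=1)
Line 2: ['angry', 'I', 'matrix'] (min_width=14, slack=3)
Line 3: ['magnetic', 'voice'] (min_width=14, slack=3)
Line 4: ['bed', 'car', 'laser'] (min_width=13, slack=4)
Line 5: ['laboratory', 'valley'] (min_width=17, slack=0)
Line 6: ['journey', 'bread'] (min_width=13, slack=4)
Line 7: ['black', 'dust', 'one'] (min_width=14, slack=3)
Total lines: 7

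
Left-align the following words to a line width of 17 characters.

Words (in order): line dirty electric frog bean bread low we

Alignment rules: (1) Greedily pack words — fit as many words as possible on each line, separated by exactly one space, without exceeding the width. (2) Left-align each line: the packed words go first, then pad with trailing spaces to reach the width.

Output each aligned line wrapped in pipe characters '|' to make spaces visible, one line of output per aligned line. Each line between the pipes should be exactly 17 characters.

Answer: |line dirty       |
|electric frog    |
|bean bread low we|

Derivation:
Line 1: ['line', 'dirty'] (min_width=10, slack=7)
Line 2: ['electric', 'frog'] (min_width=13, slack=4)
Line 3: ['bean', 'bread', 'low', 'we'] (min_width=17, slack=0)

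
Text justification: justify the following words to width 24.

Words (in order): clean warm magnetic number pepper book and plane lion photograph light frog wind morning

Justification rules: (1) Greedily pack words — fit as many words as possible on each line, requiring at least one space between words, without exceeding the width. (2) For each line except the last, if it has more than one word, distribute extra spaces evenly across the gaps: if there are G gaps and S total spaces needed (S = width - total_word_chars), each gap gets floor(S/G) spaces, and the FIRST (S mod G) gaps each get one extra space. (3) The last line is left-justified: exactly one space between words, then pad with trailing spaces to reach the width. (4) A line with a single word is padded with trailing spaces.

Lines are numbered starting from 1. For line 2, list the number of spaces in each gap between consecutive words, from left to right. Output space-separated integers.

Line 1: ['clean', 'warm', 'magnetic'] (min_width=19, slack=5)
Line 2: ['number', 'pepper', 'book', 'and'] (min_width=22, slack=2)
Line 3: ['plane', 'lion', 'photograph'] (min_width=21, slack=3)
Line 4: ['light', 'frog', 'wind', 'morning'] (min_width=23, slack=1)

Answer: 2 2 1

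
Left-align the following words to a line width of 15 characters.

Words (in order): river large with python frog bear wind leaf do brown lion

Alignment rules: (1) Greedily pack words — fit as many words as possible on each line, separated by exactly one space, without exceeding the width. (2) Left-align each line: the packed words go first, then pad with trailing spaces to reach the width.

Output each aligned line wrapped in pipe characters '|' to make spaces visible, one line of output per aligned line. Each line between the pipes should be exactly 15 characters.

Answer: |river large    |
|with python    |
|frog bear wind |
|leaf do brown  |
|lion           |

Derivation:
Line 1: ['river', 'large'] (min_width=11, slack=4)
Line 2: ['with', 'python'] (min_width=11, slack=4)
Line 3: ['frog', 'bear', 'wind'] (min_width=14, slack=1)
Line 4: ['leaf', 'do', 'brown'] (min_width=13, slack=2)
Line 5: ['lion'] (min_width=4, slack=11)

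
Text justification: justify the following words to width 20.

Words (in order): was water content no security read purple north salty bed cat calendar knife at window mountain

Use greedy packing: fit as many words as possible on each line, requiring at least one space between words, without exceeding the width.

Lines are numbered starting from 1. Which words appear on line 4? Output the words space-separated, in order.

Line 1: ['was', 'water', 'content', 'no'] (min_width=20, slack=0)
Line 2: ['security', 'read', 'purple'] (min_width=20, slack=0)
Line 3: ['north', 'salty', 'bed', 'cat'] (min_width=19, slack=1)
Line 4: ['calendar', 'knife', 'at'] (min_width=17, slack=3)
Line 5: ['window', 'mountain'] (min_width=15, slack=5)

Answer: calendar knife at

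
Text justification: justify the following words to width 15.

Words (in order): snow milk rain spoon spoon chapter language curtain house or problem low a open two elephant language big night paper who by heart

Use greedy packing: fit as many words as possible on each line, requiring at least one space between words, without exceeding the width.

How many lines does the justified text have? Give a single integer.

Line 1: ['snow', 'milk', 'rain'] (min_width=14, slack=1)
Line 2: ['spoon', 'spoon'] (min_width=11, slack=4)
Line 3: ['chapter'] (min_width=7, slack=8)
Line 4: ['language'] (min_width=8, slack=7)
Line 5: ['curtain', 'house'] (min_width=13, slack=2)
Line 6: ['or', 'problem', 'low'] (min_width=14, slack=1)
Line 7: ['a', 'open', 'two'] (min_width=10, slack=5)
Line 8: ['elephant'] (min_width=8, slack=7)
Line 9: ['language', 'big'] (min_width=12, slack=3)
Line 10: ['night', 'paper', 'who'] (min_width=15, slack=0)
Line 11: ['by', 'heart'] (min_width=8, slack=7)
Total lines: 11

Answer: 11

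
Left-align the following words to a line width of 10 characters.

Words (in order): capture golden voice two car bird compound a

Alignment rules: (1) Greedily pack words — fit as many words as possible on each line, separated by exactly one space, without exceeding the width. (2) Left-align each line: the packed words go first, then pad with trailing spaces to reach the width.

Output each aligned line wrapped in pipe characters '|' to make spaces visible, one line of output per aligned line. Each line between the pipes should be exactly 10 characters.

Answer: |capture   |
|golden    |
|voice two |
|car bird  |
|compound a|

Derivation:
Line 1: ['capture'] (min_width=7, slack=3)
Line 2: ['golden'] (min_width=6, slack=4)
Line 3: ['voice', 'two'] (min_width=9, slack=1)
Line 4: ['car', 'bird'] (min_width=8, slack=2)
Line 5: ['compound', 'a'] (min_width=10, slack=0)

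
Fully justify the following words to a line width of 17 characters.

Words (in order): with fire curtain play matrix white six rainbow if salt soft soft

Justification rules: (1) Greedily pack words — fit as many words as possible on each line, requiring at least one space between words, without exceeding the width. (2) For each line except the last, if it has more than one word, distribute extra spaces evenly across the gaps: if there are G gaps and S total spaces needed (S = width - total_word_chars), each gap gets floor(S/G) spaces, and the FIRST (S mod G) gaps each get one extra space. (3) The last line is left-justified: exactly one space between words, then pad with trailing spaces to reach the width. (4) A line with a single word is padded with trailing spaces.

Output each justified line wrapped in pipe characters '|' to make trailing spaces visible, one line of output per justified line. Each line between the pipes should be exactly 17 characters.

Answer: |with fire curtain|
|play matrix white|
|six   rainbow  if|
|salt soft soft   |

Derivation:
Line 1: ['with', 'fire', 'curtain'] (min_width=17, slack=0)
Line 2: ['play', 'matrix', 'white'] (min_width=17, slack=0)
Line 3: ['six', 'rainbow', 'if'] (min_width=14, slack=3)
Line 4: ['salt', 'soft', 'soft'] (min_width=14, slack=3)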